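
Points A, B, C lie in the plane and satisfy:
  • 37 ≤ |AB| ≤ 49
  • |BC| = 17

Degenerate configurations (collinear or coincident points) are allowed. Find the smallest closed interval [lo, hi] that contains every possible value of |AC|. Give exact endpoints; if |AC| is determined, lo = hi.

|AB| ∈ [37, 49]
|BC| ∈ {17}
|AC| ∈ [20, 66]

|AC| ∈ [20, 66]  (≈ [20.0000, 66.0000])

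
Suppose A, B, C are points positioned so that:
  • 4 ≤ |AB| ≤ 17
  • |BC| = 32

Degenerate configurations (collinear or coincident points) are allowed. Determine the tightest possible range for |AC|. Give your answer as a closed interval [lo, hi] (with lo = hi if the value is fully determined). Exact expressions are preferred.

|AC| ∈ [15, 49]  (≈ [15.0000, 49.0000])

|AB| ∈ [4, 17]
|BC| ∈ {32}
|AC| ∈ [15, 49]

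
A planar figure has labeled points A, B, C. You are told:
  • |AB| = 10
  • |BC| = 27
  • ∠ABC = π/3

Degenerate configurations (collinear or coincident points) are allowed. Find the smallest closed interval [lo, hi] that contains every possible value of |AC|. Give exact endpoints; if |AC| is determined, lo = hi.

|AC| = √(559)  (≈ 23.6432)

|AB| ∈ {10}
|BC| ∈ {27}
|AC| ∈ {√(559)}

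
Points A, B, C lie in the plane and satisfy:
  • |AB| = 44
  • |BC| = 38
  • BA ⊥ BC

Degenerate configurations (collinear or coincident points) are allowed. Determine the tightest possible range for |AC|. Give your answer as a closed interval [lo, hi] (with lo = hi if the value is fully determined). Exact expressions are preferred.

|AC| = 26·√(5)  (≈ 58.1378)

|AB| ∈ {44}
|BC| ∈ {38}
|AC| ∈ {26·√(5)}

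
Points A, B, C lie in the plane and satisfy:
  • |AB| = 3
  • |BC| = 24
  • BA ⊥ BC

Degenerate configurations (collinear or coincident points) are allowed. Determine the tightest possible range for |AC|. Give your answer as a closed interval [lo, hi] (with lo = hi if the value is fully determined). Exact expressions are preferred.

|AB| ∈ {3}
|BC| ∈ {24}
|AC| ∈ {3·√(65)}

|AC| = 3·√(65)  (≈ 24.1868)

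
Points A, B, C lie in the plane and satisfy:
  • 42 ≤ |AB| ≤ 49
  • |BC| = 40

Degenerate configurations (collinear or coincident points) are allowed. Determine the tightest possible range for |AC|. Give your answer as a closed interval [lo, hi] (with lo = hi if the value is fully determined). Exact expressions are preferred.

|AC| ∈ [2, 89]  (≈ [2.0000, 89.0000])

|AB| ∈ [42, 49]
|BC| ∈ {40}
|AC| ∈ [2, 89]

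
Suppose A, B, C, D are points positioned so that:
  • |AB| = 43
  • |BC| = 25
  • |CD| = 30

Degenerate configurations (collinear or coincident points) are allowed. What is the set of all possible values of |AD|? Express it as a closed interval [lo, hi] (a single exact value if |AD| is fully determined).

|AD| ∈ [0, 98]  (≈ [0.0000, 98.0000])

|AB| ∈ {43}
|BC| ∈ {25}
|CD| ∈ {30}
|AC| ∈ [18, 68]
|BD| ∈ [5, 55]
|AD| ∈ [0, 98]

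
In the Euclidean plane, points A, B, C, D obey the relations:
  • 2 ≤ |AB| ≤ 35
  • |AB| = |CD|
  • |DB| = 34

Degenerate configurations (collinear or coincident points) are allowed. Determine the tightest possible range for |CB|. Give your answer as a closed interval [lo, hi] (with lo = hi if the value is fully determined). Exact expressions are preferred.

|CB| ∈ [0, 69]  (≈ [0.0000, 69.0000])

|AB| ∈ [2, 35]
|BD| ∈ {34}
|CD| ∈ [2, 35]
|AD| ∈ [0, 69]
|BC| ∈ [0, 69]
|AC| ∈ [0, 104]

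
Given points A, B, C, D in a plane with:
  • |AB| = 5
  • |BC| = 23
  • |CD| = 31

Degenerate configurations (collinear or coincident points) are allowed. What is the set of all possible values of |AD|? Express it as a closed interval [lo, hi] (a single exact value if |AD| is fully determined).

|AD| ∈ [3, 59]  (≈ [3.0000, 59.0000])

|AB| ∈ {5}
|BC| ∈ {23}
|CD| ∈ {31}
|AC| ∈ [18, 28]
|BD| ∈ [8, 54]
|AD| ∈ [3, 59]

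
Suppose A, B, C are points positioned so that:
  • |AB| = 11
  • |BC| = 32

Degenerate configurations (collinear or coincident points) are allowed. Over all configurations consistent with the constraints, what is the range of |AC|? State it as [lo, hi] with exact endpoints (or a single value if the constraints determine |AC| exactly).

|AC| ∈ [21, 43]  (≈ [21.0000, 43.0000])

|AB| ∈ {11}
|BC| ∈ {32}
|AC| ∈ [21, 43]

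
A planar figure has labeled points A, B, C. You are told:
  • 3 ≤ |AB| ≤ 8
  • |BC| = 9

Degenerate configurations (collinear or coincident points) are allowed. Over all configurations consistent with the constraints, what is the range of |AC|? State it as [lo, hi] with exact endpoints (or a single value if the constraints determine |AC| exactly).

|AC| ∈ [1, 17]  (≈ [1.0000, 17.0000])

|AB| ∈ [3, 8]
|BC| ∈ {9}
|AC| ∈ [1, 17]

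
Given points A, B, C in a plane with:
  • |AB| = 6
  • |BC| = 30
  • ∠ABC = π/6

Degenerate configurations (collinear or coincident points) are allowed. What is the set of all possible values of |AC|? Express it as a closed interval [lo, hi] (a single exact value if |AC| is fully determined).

|AB| ∈ {6}
|BC| ∈ {30}
|AC| ∈ {6·√(26 - 5·√(3))}

|AC| = 6·√(26 - 5·√(3))  (≈ 24.9846)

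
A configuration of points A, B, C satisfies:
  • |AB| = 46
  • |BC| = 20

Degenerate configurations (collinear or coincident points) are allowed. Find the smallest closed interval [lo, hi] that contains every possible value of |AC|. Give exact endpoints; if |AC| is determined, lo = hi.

|AC| ∈ [26, 66]  (≈ [26.0000, 66.0000])

|AB| ∈ {46}
|BC| ∈ {20}
|AC| ∈ [26, 66]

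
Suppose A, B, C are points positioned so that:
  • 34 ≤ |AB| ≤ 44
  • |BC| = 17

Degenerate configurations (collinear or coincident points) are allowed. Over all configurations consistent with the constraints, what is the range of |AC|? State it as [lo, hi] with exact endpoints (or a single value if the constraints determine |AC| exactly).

|AB| ∈ [34, 44]
|BC| ∈ {17}
|AC| ∈ [17, 61]

|AC| ∈ [17, 61]  (≈ [17.0000, 61.0000])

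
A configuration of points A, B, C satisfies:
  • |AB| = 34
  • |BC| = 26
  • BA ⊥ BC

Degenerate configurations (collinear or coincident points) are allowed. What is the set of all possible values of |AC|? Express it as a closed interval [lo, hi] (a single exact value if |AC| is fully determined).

|AB| ∈ {34}
|BC| ∈ {26}
|AC| ∈ {2·√(458)}

|AC| = 2·√(458)  (≈ 42.8019)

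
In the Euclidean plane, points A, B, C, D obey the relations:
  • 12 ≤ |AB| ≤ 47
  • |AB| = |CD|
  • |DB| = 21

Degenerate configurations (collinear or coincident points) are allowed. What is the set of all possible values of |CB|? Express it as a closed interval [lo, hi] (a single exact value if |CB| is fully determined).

|AB| ∈ [12, 47]
|BD| ∈ {21}
|CD| ∈ [12, 47]
|AD| ∈ [0, 68]
|BC| ∈ [0, 68]
|AC| ∈ [0, 115]

|CB| ∈ [0, 68]  (≈ [0.0000, 68.0000])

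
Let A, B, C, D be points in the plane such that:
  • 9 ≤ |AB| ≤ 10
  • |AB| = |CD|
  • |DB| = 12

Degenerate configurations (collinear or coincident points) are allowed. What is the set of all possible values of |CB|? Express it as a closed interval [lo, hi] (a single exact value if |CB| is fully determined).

|CB| ∈ [2, 22]  (≈ [2.0000, 22.0000])

|AB| ∈ [9, 10]
|BD| ∈ {12}
|CD| ∈ [9, 10]
|AD| ∈ [2, 22]
|BC| ∈ [2, 22]
|AC| ∈ [0, 32]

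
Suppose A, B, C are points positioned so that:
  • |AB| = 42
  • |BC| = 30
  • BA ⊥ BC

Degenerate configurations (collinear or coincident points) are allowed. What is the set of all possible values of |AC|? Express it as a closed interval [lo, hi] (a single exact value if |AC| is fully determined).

|AB| ∈ {42}
|BC| ∈ {30}
|AC| ∈ {6·√(74)}

|AC| = 6·√(74)  (≈ 51.6140)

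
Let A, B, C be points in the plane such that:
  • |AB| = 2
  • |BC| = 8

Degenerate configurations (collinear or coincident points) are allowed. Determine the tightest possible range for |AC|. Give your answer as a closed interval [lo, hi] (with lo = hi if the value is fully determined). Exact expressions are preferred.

|AC| ∈ [6, 10]  (≈ [6.0000, 10.0000])

|AB| ∈ {2}
|BC| ∈ {8}
|AC| ∈ [6, 10]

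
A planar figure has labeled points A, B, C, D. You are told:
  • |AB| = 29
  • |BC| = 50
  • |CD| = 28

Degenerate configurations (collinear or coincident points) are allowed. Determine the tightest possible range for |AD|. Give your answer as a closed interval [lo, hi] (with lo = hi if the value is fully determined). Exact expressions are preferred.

|AD| ∈ [0, 107]  (≈ [0.0000, 107.0000])

|AB| ∈ {29}
|BC| ∈ {50}
|CD| ∈ {28}
|AC| ∈ [21, 79]
|BD| ∈ [22, 78]
|AD| ∈ [0, 107]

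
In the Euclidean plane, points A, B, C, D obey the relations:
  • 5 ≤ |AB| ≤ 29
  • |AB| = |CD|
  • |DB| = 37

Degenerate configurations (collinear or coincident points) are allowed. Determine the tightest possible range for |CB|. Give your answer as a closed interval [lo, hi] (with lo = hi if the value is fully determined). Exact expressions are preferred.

|CB| ∈ [8, 66]  (≈ [8.0000, 66.0000])

|AB| ∈ [5, 29]
|BD| ∈ {37}
|CD| ∈ [5, 29]
|AD| ∈ [8, 66]
|BC| ∈ [8, 66]
|AC| ∈ [0, 95]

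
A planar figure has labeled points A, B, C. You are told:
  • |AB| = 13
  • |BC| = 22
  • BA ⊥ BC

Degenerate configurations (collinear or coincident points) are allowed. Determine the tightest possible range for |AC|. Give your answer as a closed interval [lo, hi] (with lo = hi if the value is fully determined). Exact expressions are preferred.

|AB| ∈ {13}
|BC| ∈ {22}
|AC| ∈ {√(653)}

|AC| = √(653)  (≈ 25.5539)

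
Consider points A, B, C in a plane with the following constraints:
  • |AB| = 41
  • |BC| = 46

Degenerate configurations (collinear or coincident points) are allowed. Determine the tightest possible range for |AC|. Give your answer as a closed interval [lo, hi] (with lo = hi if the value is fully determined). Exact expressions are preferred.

|AC| ∈ [5, 87]  (≈ [5.0000, 87.0000])

|AB| ∈ {41}
|BC| ∈ {46}
|AC| ∈ [5, 87]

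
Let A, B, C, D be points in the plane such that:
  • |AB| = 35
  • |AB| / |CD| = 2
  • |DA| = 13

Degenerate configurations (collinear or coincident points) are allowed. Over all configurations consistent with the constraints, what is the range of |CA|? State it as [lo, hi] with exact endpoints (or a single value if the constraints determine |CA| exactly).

|AB| ∈ {35}
|AD| ∈ {13}
|CD| ∈ {35/2}
|BD| ∈ [22, 48]
|AC| ∈ [9/2, 61/2]
|BC| ∈ [9/2, 131/2]

|CA| ∈ [9/2, 61/2]  (≈ [4.5000, 30.5000])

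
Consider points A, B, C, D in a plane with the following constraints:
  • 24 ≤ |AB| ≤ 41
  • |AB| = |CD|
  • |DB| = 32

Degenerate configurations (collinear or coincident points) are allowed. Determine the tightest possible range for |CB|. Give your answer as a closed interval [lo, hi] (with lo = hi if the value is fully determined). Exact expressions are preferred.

|CB| ∈ [0, 73]  (≈ [0.0000, 73.0000])

|AB| ∈ [24, 41]
|BD| ∈ {32}
|CD| ∈ [24, 41]
|AD| ∈ [0, 73]
|BC| ∈ [0, 73]
|AC| ∈ [0, 114]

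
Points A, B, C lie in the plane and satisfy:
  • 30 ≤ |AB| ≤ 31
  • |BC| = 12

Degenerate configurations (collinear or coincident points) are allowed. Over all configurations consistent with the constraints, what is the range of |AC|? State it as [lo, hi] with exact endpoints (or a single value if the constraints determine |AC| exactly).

|AC| ∈ [18, 43]  (≈ [18.0000, 43.0000])

|AB| ∈ [30, 31]
|BC| ∈ {12}
|AC| ∈ [18, 43]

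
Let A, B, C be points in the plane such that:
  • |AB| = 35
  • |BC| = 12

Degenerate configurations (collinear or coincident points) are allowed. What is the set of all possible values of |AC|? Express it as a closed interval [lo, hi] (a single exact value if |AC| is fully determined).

|AB| ∈ {35}
|BC| ∈ {12}
|AC| ∈ [23, 47]

|AC| ∈ [23, 47]  (≈ [23.0000, 47.0000])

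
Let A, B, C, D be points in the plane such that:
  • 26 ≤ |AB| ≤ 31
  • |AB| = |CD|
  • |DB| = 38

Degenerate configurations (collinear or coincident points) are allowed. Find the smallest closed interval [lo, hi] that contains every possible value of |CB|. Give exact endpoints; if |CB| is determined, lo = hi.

|AB| ∈ [26, 31]
|BD| ∈ {38}
|CD| ∈ [26, 31]
|AD| ∈ [7, 69]
|BC| ∈ [7, 69]
|AC| ∈ [0, 100]

|CB| ∈ [7, 69]  (≈ [7.0000, 69.0000])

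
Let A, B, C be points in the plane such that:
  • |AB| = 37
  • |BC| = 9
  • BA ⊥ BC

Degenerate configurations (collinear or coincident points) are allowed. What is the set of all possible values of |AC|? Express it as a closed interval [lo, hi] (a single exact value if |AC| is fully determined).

|AC| = 5·√(58)  (≈ 38.0789)

|AB| ∈ {37}
|BC| ∈ {9}
|AC| ∈ {5·√(58)}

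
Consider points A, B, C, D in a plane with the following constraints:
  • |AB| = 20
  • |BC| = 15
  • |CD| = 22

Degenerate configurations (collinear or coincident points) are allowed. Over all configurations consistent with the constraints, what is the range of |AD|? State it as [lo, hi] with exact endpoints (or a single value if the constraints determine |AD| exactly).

|AD| ∈ [0, 57]  (≈ [0.0000, 57.0000])

|AB| ∈ {20}
|BC| ∈ {15}
|CD| ∈ {22}
|AC| ∈ [5, 35]
|BD| ∈ [7, 37]
|AD| ∈ [0, 57]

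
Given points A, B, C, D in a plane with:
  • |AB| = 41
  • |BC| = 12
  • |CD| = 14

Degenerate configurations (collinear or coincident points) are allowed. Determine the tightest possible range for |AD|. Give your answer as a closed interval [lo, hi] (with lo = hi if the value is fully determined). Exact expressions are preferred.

|AD| ∈ [15, 67]  (≈ [15.0000, 67.0000])

|AB| ∈ {41}
|BC| ∈ {12}
|CD| ∈ {14}
|AC| ∈ [29, 53]
|BD| ∈ [2, 26]
|AD| ∈ [15, 67]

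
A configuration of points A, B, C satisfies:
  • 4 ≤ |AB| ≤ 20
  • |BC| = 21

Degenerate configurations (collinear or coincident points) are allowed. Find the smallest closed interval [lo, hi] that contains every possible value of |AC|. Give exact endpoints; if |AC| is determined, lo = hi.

|AC| ∈ [1, 41]  (≈ [1.0000, 41.0000])

|AB| ∈ [4, 20]
|BC| ∈ {21}
|AC| ∈ [1, 41]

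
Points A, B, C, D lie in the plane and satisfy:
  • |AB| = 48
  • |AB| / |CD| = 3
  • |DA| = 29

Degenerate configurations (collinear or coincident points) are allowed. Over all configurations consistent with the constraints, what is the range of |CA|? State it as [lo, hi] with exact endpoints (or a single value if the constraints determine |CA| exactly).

|CA| ∈ [13, 45]  (≈ [13.0000, 45.0000])

|AB| ∈ {48}
|AD| ∈ {29}
|CD| ∈ {16}
|BD| ∈ [19, 77]
|AC| ∈ [13, 45]
|BC| ∈ [3, 93]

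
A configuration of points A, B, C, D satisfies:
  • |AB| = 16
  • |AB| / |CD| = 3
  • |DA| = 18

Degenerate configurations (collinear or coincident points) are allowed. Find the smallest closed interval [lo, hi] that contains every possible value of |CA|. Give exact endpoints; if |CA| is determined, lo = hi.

|CA| ∈ [38/3, 70/3]  (≈ [12.6667, 23.3333])

|AB| ∈ {16}
|AD| ∈ {18}
|CD| ∈ {16/3}
|BD| ∈ [2, 34]
|AC| ∈ [38/3, 70/3]
|BC| ∈ [0, 118/3]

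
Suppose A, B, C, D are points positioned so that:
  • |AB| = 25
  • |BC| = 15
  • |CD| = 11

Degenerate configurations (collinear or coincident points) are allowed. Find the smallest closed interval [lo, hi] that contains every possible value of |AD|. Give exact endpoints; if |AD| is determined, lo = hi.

|AB| ∈ {25}
|BC| ∈ {15}
|CD| ∈ {11}
|AC| ∈ [10, 40]
|BD| ∈ [4, 26]
|AD| ∈ [0, 51]

|AD| ∈ [0, 51]  (≈ [0.0000, 51.0000])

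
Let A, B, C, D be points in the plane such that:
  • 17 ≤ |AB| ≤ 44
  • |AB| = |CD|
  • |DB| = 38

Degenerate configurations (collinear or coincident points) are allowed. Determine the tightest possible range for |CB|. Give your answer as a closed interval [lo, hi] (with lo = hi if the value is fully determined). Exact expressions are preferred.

|CB| ∈ [0, 82]  (≈ [0.0000, 82.0000])

|AB| ∈ [17, 44]
|BD| ∈ {38}
|CD| ∈ [17, 44]
|AD| ∈ [0, 82]
|BC| ∈ [0, 82]
|AC| ∈ [0, 126]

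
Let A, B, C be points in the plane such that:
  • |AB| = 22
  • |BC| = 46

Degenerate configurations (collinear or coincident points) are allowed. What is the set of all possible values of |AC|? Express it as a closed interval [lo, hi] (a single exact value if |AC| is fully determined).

|AB| ∈ {22}
|BC| ∈ {46}
|AC| ∈ [24, 68]

|AC| ∈ [24, 68]  (≈ [24.0000, 68.0000])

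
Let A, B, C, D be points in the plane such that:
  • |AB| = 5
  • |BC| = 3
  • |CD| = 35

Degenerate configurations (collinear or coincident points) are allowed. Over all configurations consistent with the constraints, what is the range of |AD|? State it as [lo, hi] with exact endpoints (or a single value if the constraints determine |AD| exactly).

|AD| ∈ [27, 43]  (≈ [27.0000, 43.0000])

|AB| ∈ {5}
|BC| ∈ {3}
|CD| ∈ {35}
|AC| ∈ [2, 8]
|BD| ∈ [32, 38]
|AD| ∈ [27, 43]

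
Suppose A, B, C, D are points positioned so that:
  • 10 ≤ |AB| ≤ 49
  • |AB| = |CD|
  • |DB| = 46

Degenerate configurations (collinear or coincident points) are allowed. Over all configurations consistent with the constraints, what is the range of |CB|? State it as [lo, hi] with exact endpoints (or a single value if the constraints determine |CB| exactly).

|AB| ∈ [10, 49]
|BD| ∈ {46}
|CD| ∈ [10, 49]
|AD| ∈ [0, 95]
|BC| ∈ [0, 95]
|AC| ∈ [0, 144]

|CB| ∈ [0, 95]  (≈ [0.0000, 95.0000])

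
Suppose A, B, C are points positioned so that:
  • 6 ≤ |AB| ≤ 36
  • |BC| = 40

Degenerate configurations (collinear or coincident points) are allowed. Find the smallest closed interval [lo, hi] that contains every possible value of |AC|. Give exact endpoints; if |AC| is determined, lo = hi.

|AB| ∈ [6, 36]
|BC| ∈ {40}
|AC| ∈ [4, 76]

|AC| ∈ [4, 76]  (≈ [4.0000, 76.0000])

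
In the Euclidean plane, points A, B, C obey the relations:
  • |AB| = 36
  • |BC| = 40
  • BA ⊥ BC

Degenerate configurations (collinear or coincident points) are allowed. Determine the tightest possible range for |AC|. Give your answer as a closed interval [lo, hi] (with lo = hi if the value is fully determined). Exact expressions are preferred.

|AB| ∈ {36}
|BC| ∈ {40}
|AC| ∈ {4·√(181)}

|AC| = 4·√(181)  (≈ 53.8145)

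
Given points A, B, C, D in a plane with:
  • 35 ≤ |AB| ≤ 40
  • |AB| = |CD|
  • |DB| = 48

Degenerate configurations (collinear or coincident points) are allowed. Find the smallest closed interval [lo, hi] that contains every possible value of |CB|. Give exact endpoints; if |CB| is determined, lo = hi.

|CB| ∈ [8, 88]  (≈ [8.0000, 88.0000])

|AB| ∈ [35, 40]
|BD| ∈ {48}
|CD| ∈ [35, 40]
|AD| ∈ [8, 88]
|BC| ∈ [8, 88]
|AC| ∈ [0, 128]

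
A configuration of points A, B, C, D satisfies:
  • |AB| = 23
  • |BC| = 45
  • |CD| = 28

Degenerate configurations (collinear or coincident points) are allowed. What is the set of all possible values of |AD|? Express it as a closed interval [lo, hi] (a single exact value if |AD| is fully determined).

|AB| ∈ {23}
|BC| ∈ {45}
|CD| ∈ {28}
|AC| ∈ [22, 68]
|BD| ∈ [17, 73]
|AD| ∈ [0, 96]

|AD| ∈ [0, 96]  (≈ [0.0000, 96.0000])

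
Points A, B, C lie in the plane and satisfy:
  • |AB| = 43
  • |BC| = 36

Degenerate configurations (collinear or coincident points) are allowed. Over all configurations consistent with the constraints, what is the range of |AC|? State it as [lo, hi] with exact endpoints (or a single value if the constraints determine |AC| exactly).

|AC| ∈ [7, 79]  (≈ [7.0000, 79.0000])

|AB| ∈ {43}
|BC| ∈ {36}
|AC| ∈ [7, 79]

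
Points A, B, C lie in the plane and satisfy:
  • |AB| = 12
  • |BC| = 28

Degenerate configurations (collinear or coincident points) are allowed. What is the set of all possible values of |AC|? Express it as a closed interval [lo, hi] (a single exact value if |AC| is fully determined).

|AC| ∈ [16, 40]  (≈ [16.0000, 40.0000])

|AB| ∈ {12}
|BC| ∈ {28}
|AC| ∈ [16, 40]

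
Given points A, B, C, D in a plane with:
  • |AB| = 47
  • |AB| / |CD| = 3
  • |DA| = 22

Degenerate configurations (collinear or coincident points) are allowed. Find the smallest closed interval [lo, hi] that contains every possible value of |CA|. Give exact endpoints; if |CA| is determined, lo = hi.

|AB| ∈ {47}
|AD| ∈ {22}
|CD| ∈ {47/3}
|BD| ∈ [25, 69]
|AC| ∈ [19/3, 113/3]
|BC| ∈ [28/3, 254/3]

|CA| ∈ [19/3, 113/3]  (≈ [6.3333, 37.6667])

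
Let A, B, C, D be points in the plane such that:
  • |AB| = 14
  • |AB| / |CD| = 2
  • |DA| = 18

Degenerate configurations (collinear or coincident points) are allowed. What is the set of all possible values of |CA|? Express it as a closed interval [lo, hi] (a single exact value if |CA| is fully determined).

|AB| ∈ {14}
|AD| ∈ {18}
|CD| ∈ {7}
|BD| ∈ [4, 32]
|AC| ∈ [11, 25]
|BC| ∈ [0, 39]

|CA| ∈ [11, 25]  (≈ [11.0000, 25.0000])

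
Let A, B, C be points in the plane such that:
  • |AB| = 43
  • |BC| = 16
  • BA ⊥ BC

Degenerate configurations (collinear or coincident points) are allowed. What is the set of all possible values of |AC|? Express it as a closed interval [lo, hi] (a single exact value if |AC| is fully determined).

|AC| = √(2105)  (≈ 45.8803)

|AB| ∈ {43}
|BC| ∈ {16}
|AC| ∈ {√(2105)}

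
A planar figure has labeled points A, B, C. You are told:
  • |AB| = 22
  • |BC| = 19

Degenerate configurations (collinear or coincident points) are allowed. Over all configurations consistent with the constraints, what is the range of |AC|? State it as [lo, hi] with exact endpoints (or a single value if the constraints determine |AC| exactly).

|AC| ∈ [3, 41]  (≈ [3.0000, 41.0000])

|AB| ∈ {22}
|BC| ∈ {19}
|AC| ∈ [3, 41]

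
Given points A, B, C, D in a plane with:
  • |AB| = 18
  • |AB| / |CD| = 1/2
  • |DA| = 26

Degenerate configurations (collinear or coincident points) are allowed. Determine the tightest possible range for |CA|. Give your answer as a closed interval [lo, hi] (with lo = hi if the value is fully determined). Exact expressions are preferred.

|CA| ∈ [10, 62]  (≈ [10.0000, 62.0000])

|AB| ∈ {18}
|AD| ∈ {26}
|CD| ∈ {36}
|BD| ∈ [8, 44]
|AC| ∈ [10, 62]
|BC| ∈ [0, 80]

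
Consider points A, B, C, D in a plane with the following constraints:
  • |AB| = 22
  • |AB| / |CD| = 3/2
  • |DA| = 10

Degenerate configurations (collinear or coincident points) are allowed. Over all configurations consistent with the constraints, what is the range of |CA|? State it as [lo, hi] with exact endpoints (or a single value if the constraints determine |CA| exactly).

|AB| ∈ {22}
|AD| ∈ {10}
|CD| ∈ {44/3}
|BD| ∈ [12, 32]
|AC| ∈ [14/3, 74/3]
|BC| ∈ [0, 140/3]

|CA| ∈ [14/3, 74/3]  (≈ [4.6667, 24.6667])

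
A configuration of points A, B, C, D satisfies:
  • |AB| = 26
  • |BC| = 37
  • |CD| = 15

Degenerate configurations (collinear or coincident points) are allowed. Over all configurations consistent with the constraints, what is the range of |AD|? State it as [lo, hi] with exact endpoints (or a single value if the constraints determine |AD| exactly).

|AD| ∈ [0, 78]  (≈ [0.0000, 78.0000])

|AB| ∈ {26}
|BC| ∈ {37}
|CD| ∈ {15}
|AC| ∈ [11, 63]
|BD| ∈ [22, 52]
|AD| ∈ [0, 78]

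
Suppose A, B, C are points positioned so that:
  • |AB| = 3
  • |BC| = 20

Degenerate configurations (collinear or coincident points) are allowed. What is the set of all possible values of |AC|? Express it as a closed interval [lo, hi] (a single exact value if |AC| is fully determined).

|AB| ∈ {3}
|BC| ∈ {20}
|AC| ∈ [17, 23]

|AC| ∈ [17, 23]  (≈ [17.0000, 23.0000])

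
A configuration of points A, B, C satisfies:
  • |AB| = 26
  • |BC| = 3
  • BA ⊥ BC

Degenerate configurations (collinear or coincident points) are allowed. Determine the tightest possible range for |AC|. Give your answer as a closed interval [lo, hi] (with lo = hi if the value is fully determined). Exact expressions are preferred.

|AC| = √(685)  (≈ 26.1725)

|AB| ∈ {26}
|BC| ∈ {3}
|AC| ∈ {√(685)}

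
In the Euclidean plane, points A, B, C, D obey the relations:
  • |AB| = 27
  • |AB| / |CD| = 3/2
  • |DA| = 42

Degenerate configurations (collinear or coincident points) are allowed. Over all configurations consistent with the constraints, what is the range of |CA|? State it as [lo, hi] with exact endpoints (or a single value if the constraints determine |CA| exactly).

|AB| ∈ {27}
|AD| ∈ {42}
|CD| ∈ {18}
|BD| ∈ [15, 69]
|AC| ∈ [24, 60]
|BC| ∈ [0, 87]

|CA| ∈ [24, 60]  (≈ [24.0000, 60.0000])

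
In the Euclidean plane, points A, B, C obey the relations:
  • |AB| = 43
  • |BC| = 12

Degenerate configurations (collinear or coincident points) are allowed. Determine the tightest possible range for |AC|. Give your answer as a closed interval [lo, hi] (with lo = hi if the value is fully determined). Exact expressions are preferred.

|AB| ∈ {43}
|BC| ∈ {12}
|AC| ∈ [31, 55]

|AC| ∈ [31, 55]  (≈ [31.0000, 55.0000])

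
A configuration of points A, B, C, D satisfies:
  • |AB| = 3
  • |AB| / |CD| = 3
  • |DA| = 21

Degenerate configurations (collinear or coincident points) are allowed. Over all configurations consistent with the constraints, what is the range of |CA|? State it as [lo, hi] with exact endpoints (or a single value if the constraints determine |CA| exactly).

|CA| ∈ [20, 22]  (≈ [20.0000, 22.0000])

|AB| ∈ {3}
|AD| ∈ {21}
|CD| ∈ {1}
|BD| ∈ [18, 24]
|AC| ∈ [20, 22]
|BC| ∈ [17, 25]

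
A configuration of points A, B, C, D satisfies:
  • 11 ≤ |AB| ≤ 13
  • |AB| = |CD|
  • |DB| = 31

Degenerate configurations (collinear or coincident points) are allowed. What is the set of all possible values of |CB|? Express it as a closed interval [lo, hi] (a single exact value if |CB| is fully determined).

|CB| ∈ [18, 44]  (≈ [18.0000, 44.0000])

|AB| ∈ [11, 13]
|BD| ∈ {31}
|CD| ∈ [11, 13]
|AD| ∈ [18, 44]
|BC| ∈ [18, 44]
|AC| ∈ [5, 57]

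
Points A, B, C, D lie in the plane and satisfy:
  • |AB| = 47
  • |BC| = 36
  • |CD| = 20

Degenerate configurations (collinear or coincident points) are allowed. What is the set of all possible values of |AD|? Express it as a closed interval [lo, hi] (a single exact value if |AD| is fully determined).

|AB| ∈ {47}
|BC| ∈ {36}
|CD| ∈ {20}
|AC| ∈ [11, 83]
|BD| ∈ [16, 56]
|AD| ∈ [0, 103]

|AD| ∈ [0, 103]  (≈ [0.0000, 103.0000])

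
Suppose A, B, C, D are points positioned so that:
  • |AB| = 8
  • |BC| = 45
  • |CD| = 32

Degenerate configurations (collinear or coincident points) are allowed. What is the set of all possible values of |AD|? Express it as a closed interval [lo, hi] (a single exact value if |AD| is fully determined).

|AD| ∈ [5, 85]  (≈ [5.0000, 85.0000])

|AB| ∈ {8}
|BC| ∈ {45}
|CD| ∈ {32}
|AC| ∈ [37, 53]
|BD| ∈ [13, 77]
|AD| ∈ [5, 85]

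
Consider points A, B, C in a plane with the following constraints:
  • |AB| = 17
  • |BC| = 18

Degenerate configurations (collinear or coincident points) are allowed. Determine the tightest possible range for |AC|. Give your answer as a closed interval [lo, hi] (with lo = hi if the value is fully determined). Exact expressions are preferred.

|AC| ∈ [1, 35]  (≈ [1.0000, 35.0000])

|AB| ∈ {17}
|BC| ∈ {18}
|AC| ∈ [1, 35]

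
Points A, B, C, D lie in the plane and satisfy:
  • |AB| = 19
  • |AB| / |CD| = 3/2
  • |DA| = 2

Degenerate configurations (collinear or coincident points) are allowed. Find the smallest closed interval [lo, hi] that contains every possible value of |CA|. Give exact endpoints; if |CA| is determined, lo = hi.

|CA| ∈ [32/3, 44/3]  (≈ [10.6667, 14.6667])

|AB| ∈ {19}
|AD| ∈ {2}
|CD| ∈ {38/3}
|BD| ∈ [17, 21]
|AC| ∈ [32/3, 44/3]
|BC| ∈ [13/3, 101/3]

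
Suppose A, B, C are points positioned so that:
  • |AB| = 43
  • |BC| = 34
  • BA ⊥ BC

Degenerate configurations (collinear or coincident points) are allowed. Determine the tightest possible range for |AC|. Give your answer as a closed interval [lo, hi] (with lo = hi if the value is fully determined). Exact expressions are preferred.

|AC| = √(3005)  (≈ 54.8179)

|AB| ∈ {43}
|BC| ∈ {34}
|AC| ∈ {√(3005)}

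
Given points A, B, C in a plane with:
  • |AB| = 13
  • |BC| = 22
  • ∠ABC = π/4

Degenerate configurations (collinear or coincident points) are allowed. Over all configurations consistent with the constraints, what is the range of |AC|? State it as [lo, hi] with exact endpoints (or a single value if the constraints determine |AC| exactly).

|AB| ∈ {13}
|BC| ∈ {22}
|AC| ∈ {√(653 - 286·√(2))}

|AC| = √(653 - 286·√(2))  (≈ 15.7650)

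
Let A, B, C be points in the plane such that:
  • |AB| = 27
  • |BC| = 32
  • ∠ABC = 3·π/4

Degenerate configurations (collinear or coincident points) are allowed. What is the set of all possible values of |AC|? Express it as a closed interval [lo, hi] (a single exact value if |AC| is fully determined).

|AB| ∈ {27}
|BC| ∈ {32}
|AC| ∈ {√(864·√(2) + 1753)}

|AC| = √(864·√(2) + 1753)  (≈ 54.5425)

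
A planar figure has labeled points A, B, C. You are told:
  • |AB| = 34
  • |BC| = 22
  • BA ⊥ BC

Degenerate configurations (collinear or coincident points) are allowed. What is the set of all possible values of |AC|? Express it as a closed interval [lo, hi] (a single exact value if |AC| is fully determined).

|AB| ∈ {34}
|BC| ∈ {22}
|AC| ∈ {2·√(410)}

|AC| = 2·√(410)  (≈ 40.4969)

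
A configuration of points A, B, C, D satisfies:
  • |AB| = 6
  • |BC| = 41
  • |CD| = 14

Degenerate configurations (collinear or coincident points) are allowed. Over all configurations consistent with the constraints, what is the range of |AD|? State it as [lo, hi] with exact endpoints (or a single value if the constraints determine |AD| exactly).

|AB| ∈ {6}
|BC| ∈ {41}
|CD| ∈ {14}
|AC| ∈ [35, 47]
|BD| ∈ [27, 55]
|AD| ∈ [21, 61]

|AD| ∈ [21, 61]  (≈ [21.0000, 61.0000])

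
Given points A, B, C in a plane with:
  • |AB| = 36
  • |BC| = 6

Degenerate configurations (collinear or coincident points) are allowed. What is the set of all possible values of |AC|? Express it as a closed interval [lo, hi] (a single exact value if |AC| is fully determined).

|AC| ∈ [30, 42]  (≈ [30.0000, 42.0000])

|AB| ∈ {36}
|BC| ∈ {6}
|AC| ∈ [30, 42]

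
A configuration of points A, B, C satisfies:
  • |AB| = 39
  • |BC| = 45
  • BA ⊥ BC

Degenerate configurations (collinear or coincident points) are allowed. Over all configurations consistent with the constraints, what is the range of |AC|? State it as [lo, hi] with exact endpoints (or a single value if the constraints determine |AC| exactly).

|AC| = 3·√(394)  (≈ 59.5483)

|AB| ∈ {39}
|BC| ∈ {45}
|AC| ∈ {3·√(394)}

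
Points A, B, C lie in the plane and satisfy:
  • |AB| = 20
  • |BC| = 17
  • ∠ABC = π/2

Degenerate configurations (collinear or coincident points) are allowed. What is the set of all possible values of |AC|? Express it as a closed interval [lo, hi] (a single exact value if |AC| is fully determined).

|AC| = √(689)  (≈ 26.2488)

|AB| ∈ {20}
|BC| ∈ {17}
|AC| ∈ {√(689)}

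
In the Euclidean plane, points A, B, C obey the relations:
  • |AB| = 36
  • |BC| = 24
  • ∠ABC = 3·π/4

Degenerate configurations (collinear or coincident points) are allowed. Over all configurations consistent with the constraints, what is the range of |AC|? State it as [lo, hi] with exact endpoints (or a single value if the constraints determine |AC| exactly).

|AB| ∈ {36}
|BC| ∈ {24}
|AC| ∈ {12·√(6·√(2) + 13)}

|AC| = 12·√(6·√(2) + 13)  (≈ 55.6227)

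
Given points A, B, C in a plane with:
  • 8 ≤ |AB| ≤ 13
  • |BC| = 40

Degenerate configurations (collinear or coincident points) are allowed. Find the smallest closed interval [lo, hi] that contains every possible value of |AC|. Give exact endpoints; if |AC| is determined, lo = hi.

|AB| ∈ [8, 13]
|BC| ∈ {40}
|AC| ∈ [27, 53]

|AC| ∈ [27, 53]  (≈ [27.0000, 53.0000])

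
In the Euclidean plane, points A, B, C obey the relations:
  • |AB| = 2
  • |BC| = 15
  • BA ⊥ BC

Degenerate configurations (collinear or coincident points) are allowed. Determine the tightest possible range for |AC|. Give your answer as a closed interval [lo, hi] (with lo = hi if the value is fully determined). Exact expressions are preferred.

|AC| = √(229)  (≈ 15.1327)

|AB| ∈ {2}
|BC| ∈ {15}
|AC| ∈ {√(229)}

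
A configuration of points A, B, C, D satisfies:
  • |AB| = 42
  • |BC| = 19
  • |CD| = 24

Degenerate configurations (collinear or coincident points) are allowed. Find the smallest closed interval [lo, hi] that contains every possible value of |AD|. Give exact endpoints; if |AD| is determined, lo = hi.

|AB| ∈ {42}
|BC| ∈ {19}
|CD| ∈ {24}
|AC| ∈ [23, 61]
|BD| ∈ [5, 43]
|AD| ∈ [0, 85]

|AD| ∈ [0, 85]  (≈ [0.0000, 85.0000])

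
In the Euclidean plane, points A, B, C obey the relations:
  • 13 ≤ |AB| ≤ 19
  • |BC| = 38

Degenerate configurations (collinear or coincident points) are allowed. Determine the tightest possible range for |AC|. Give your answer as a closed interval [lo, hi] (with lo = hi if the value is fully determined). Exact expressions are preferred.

|AC| ∈ [19, 57]  (≈ [19.0000, 57.0000])

|AB| ∈ [13, 19]
|BC| ∈ {38}
|AC| ∈ [19, 57]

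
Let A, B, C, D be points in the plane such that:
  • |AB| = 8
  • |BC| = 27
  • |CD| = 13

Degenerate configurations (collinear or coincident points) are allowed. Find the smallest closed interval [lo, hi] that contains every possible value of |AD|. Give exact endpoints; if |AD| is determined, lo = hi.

|AB| ∈ {8}
|BC| ∈ {27}
|CD| ∈ {13}
|AC| ∈ [19, 35]
|BD| ∈ [14, 40]
|AD| ∈ [6, 48]

|AD| ∈ [6, 48]  (≈ [6.0000, 48.0000])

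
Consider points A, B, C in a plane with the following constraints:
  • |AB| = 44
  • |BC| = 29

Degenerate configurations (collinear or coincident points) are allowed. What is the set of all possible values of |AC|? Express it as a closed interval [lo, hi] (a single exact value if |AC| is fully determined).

|AB| ∈ {44}
|BC| ∈ {29}
|AC| ∈ [15, 73]

|AC| ∈ [15, 73]  (≈ [15.0000, 73.0000])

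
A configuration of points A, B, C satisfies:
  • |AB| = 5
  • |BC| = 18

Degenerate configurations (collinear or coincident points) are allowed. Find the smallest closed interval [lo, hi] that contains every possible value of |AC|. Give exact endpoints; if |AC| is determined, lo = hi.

|AC| ∈ [13, 23]  (≈ [13.0000, 23.0000])

|AB| ∈ {5}
|BC| ∈ {18}
|AC| ∈ [13, 23]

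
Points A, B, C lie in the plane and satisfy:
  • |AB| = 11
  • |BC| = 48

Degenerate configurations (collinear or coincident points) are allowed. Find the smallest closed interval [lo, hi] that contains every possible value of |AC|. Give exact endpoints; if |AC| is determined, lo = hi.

|AB| ∈ {11}
|BC| ∈ {48}
|AC| ∈ [37, 59]

|AC| ∈ [37, 59]  (≈ [37.0000, 59.0000])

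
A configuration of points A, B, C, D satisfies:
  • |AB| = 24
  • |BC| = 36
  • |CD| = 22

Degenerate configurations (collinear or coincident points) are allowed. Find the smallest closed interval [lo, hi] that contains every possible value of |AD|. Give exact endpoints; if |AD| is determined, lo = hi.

|AD| ∈ [0, 82]  (≈ [0.0000, 82.0000])

|AB| ∈ {24}
|BC| ∈ {36}
|CD| ∈ {22}
|AC| ∈ [12, 60]
|BD| ∈ [14, 58]
|AD| ∈ [0, 82]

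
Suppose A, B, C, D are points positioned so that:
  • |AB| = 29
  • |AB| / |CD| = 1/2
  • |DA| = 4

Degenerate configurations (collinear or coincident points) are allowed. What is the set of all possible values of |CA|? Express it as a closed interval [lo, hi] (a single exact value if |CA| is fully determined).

|CA| ∈ [54, 62]  (≈ [54.0000, 62.0000])

|AB| ∈ {29}
|AD| ∈ {4}
|CD| ∈ {58}
|BD| ∈ [25, 33]
|AC| ∈ [54, 62]
|BC| ∈ [25, 91]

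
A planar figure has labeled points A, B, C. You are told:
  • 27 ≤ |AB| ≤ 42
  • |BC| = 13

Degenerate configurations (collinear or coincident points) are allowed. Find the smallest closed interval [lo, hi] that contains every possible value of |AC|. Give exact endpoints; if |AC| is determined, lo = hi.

|AB| ∈ [27, 42]
|BC| ∈ {13}
|AC| ∈ [14, 55]

|AC| ∈ [14, 55]  (≈ [14.0000, 55.0000])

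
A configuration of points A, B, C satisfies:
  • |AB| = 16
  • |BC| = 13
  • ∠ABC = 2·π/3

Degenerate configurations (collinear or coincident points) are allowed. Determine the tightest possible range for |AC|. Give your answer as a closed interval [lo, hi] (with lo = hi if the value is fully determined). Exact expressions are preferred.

|AC| = √(633)  (≈ 25.1595)

|AB| ∈ {16}
|BC| ∈ {13}
|AC| ∈ {√(633)}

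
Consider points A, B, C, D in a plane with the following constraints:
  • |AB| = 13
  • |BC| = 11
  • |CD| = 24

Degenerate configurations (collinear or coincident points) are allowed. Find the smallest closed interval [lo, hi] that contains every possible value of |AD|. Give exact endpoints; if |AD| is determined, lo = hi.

|AB| ∈ {13}
|BC| ∈ {11}
|CD| ∈ {24}
|AC| ∈ [2, 24]
|BD| ∈ [13, 35]
|AD| ∈ [0, 48]

|AD| ∈ [0, 48]  (≈ [0.0000, 48.0000])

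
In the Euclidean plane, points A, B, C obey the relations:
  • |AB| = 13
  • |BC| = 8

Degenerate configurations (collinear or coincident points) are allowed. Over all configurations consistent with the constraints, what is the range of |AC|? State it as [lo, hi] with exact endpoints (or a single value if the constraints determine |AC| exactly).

|AB| ∈ {13}
|BC| ∈ {8}
|AC| ∈ [5, 21]

|AC| ∈ [5, 21]  (≈ [5.0000, 21.0000])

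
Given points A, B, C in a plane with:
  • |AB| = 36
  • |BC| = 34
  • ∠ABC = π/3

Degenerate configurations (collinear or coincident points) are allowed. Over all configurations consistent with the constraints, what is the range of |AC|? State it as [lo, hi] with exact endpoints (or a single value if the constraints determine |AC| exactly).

|AC| = 2·√(307)  (≈ 35.0428)

|AB| ∈ {36}
|BC| ∈ {34}
|AC| ∈ {2·√(307)}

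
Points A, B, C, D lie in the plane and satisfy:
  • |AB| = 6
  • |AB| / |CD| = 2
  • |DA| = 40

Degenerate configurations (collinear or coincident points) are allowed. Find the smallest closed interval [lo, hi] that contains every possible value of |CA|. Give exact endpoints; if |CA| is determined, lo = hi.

|AB| ∈ {6}
|AD| ∈ {40}
|CD| ∈ {3}
|BD| ∈ [34, 46]
|AC| ∈ [37, 43]
|BC| ∈ [31, 49]

|CA| ∈ [37, 43]  (≈ [37.0000, 43.0000])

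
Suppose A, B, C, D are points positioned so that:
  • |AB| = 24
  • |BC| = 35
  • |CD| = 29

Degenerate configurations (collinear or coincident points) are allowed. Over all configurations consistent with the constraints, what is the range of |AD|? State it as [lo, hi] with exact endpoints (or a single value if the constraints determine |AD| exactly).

|AB| ∈ {24}
|BC| ∈ {35}
|CD| ∈ {29}
|AC| ∈ [11, 59]
|BD| ∈ [6, 64]
|AD| ∈ [0, 88]

|AD| ∈ [0, 88]  (≈ [0.0000, 88.0000])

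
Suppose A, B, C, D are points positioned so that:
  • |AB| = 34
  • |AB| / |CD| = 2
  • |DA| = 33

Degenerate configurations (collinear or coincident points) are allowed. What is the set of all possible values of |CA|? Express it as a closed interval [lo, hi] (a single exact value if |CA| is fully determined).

|CA| ∈ [16, 50]  (≈ [16.0000, 50.0000])

|AB| ∈ {34}
|AD| ∈ {33}
|CD| ∈ {17}
|BD| ∈ [1, 67]
|AC| ∈ [16, 50]
|BC| ∈ [0, 84]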